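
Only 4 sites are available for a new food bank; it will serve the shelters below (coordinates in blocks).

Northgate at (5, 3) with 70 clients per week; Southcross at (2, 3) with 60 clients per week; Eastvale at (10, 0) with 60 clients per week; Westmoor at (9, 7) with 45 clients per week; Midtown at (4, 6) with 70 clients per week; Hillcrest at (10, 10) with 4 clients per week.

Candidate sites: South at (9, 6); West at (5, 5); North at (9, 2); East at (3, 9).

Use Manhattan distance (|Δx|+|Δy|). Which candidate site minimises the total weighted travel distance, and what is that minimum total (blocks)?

West, total 1490 blocks

Total weighted distance at each candidate:
  South (9, 6): total = 1925
  West (5, 5): total = 1490
  North (9, 2): total = 1901
  East (3, 9): total = 2612
Minimum is at West with total 1490 blocks.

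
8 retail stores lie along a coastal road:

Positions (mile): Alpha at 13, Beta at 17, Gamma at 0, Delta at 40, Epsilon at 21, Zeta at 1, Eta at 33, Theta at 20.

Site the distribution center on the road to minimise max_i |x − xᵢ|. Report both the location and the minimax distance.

The 1-center on a line is the midpoint of the two extreme points: leftmost at 0, rightmost at 40.
Optimal location = (0 + 40)/2 = 20; maximum distance = (40 − 0)/2 = 20.

location 20, max distance 20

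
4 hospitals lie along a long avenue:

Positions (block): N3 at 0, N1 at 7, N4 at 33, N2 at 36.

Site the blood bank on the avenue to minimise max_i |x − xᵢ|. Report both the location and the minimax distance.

location 18, max distance 18

The 1-center on a line is the midpoint of the two extreme points: leftmost at 0, rightmost at 36.
Optimal location = (0 + 36)/2 = 18; maximum distance = (36 − 0)/2 = 18.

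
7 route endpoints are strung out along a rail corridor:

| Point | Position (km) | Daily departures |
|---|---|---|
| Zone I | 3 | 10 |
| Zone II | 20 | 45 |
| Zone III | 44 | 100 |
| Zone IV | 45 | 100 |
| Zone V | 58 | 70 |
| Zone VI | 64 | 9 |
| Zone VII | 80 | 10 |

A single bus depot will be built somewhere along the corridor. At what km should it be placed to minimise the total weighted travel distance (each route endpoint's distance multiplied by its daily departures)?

x = 45

For a sum of weighted absolute distances on a line, the optimum is the weighted median (not the mean). Total weight W = 344; half-weight = 172.
Sort by position and accumulate weight:
  km 3 (Zone I, w=10) → cum 10
  km 20 (Zone II, w=45) → cum 55
  km 44 (Zone III, w=100) → cum 155
  km 45 (Zone IV, w=100) → cum 255  ≥ 172 → median here
  km 58 (Zone V, w=70) → cum 325
  km 64 (Zone VI, w=9) → cum 334
  km 80 (Zone VII, w=10) → cum 344
Optimal location: km 45.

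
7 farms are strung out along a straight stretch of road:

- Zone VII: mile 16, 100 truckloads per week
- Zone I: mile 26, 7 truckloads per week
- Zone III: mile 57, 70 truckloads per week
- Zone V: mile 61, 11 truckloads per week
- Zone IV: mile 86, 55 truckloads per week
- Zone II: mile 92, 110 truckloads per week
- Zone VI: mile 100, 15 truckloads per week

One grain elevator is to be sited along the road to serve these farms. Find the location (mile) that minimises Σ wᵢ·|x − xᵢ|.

For a sum of weighted absolute distances on a line, the optimum is the weighted median (not the mean). Total weight W = 368; half-weight = 184.
Sort by position and accumulate weight:
  mile 16 (Zone VII, w=100) → cum 100
  mile 26 (Zone I, w=7) → cum 107
  mile 57 (Zone III, w=70) → cum 177
  mile 61 (Zone V, w=11) → cum 188  ≥ 184 → median here
  mile 86 (Zone IV, w=55) → cum 243
  mile 92 (Zone II, w=110) → cum 353
  mile 100 (Zone VI, w=15) → cum 368
Optimal location: mile 61.

x = 61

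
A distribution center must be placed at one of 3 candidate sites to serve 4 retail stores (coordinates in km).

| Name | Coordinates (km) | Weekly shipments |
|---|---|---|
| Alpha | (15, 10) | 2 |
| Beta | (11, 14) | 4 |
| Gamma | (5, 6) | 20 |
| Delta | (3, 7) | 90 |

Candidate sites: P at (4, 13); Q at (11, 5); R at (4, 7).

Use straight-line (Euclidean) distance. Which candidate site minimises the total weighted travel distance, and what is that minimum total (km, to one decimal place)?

R, total 180.7 km

Total weighted distance at each candidate:
  P (4, 13): total = 740.0
  Q (11, 5): total = 912.6
  R (4, 7): total = 180.7
Minimum is at R with total 180.7 km.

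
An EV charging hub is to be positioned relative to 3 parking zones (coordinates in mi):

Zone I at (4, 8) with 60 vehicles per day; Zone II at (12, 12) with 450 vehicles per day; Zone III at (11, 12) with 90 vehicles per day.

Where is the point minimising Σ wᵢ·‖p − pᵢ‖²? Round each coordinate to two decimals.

(11.05, 11.60)

The minimiser of Σwᵢ‖p−pᵢ‖² is the weighted centroid p* = (Σwᵢpᵢ)/(Σwᵢ).
Σwᵢ = 600.
Σwᵢxᵢ = 60·4 + 450·12 + 90·11 = 6630.
Σwᵢyᵢ = 60·8 + 450·12 + 90·12 = 6960.
x* = 6630/600 = 11.05, y* = 6960/600 = 11.60.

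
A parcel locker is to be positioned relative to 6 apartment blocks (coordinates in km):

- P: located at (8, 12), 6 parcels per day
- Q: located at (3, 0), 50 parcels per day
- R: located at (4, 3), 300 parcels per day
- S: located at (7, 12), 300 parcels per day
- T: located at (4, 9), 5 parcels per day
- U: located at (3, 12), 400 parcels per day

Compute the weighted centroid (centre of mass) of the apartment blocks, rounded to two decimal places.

(4.45, 8.88)

The minimiser of Σwᵢ‖p−pᵢ‖² is the weighted centroid p* = (Σwᵢpᵢ)/(Σwᵢ).
Σwᵢ = 1061.
Σwᵢxᵢ = 6·8 + 50·3 + 300·4 + 300·7 + 5·4 + 400·3 = 4718.
Σwᵢyᵢ = 6·12 + 50·0 + 300·3 + 300·12 + 5·9 + 400·12 = 9417.
x* = 4718/1061 = 4.45, y* = 9417/1061 = 8.88.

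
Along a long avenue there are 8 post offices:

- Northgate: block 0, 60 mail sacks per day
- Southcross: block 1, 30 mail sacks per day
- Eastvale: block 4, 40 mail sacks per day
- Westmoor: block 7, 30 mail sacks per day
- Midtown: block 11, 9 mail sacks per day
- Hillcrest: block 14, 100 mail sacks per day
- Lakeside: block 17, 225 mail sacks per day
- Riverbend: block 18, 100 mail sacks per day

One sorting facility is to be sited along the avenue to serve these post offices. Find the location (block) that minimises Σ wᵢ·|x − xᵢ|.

x = 17

For a sum of weighted absolute distances on a line, the optimum is the weighted median (not the mean). Total weight W = 594; half-weight = 297.
Sort by position and accumulate weight:
  block 0 (Northgate, w=60) → cum 60
  block 1 (Southcross, w=30) → cum 90
  block 4 (Eastvale, w=40) → cum 130
  block 7 (Westmoor, w=30) → cum 160
  block 11 (Midtown, w=9) → cum 169
  block 14 (Hillcrest, w=100) → cum 269
  block 17 (Lakeside, w=225) → cum 494  ≥ 297 → median here
  block 18 (Riverbend, w=100) → cum 594
Optimal location: block 17.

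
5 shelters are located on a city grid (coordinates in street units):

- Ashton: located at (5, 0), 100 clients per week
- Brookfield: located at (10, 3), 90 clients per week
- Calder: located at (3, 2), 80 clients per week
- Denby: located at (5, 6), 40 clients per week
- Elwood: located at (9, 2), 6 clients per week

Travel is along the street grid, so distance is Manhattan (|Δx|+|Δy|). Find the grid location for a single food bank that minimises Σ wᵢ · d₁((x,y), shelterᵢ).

Manhattan distance separates: Σwᵢ(|x−xᵢ|+|y−yᵢ|) = Σwᵢ|x−xᵢ| + Σwᵢ|y−yᵢ|, so x and y are optimised independently as 1-D weighted medians.
Total weight W = 316; half = 158.
x-coordinate, sorted with cumulative weight:
  x=3 (Calder, w=80) cum 80
  x=5 (Ashton, w=100) cum 180  ← median
  x=5 (Denby, w=40) cum 220
  x=9 (Elwood, w=6) cum 226
  x=10 (Brookfield, w=90) cum 316
⇒ x* = 5
y-coordinate, sorted with cumulative weight:
  y=0 (Ashton, w=100) cum 100
  y=2 (Calder, w=80) cum 180  ← median
  y=2 (Elwood, w=6) cum 186
  y=3 (Brookfield, w=90) cum 276
  y=6 (Denby, w=40) cum 316
⇒ y* = 2

(5, 2)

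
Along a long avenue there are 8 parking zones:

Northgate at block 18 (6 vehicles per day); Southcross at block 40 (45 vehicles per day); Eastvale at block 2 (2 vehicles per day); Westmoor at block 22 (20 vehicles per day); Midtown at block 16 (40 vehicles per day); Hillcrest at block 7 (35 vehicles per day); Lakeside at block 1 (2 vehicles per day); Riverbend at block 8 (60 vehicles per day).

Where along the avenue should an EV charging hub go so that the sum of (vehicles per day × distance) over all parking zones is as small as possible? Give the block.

x = 16

For a sum of weighted absolute distances on a line, the optimum is the weighted median (not the mean). Total weight W = 210; half-weight = 105.
Sort by position and accumulate weight:
  block 1 (Lakeside, w=2) → cum 2
  block 2 (Eastvale, w=2) → cum 4
  block 7 (Hillcrest, w=35) → cum 39
  block 8 (Riverbend, w=60) → cum 99
  block 16 (Midtown, w=40) → cum 139  ≥ 105 → median here
  block 18 (Northgate, w=6) → cum 145
  block 22 (Westmoor, w=20) → cum 165
  block 40 (Southcross, w=45) → cum 210
Optimal location: block 16.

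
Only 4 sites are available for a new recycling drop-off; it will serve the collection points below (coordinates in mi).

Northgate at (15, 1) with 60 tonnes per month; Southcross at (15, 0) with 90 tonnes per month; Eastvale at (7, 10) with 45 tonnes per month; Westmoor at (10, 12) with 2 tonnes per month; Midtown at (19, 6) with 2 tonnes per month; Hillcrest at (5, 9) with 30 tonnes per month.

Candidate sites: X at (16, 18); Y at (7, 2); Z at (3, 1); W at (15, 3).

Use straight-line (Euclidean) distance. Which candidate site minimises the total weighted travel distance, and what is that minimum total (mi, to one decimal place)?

W, total 1248.8 mi

Total weighted distance at each candidate:
  X (16, 18): total = 3654.2
  Y (7, 2): total = 1850.5
  Z (3, 1): total = 2553.9
  W (15, 3): total = 1248.8
Minimum is at W with total 1248.8 mi.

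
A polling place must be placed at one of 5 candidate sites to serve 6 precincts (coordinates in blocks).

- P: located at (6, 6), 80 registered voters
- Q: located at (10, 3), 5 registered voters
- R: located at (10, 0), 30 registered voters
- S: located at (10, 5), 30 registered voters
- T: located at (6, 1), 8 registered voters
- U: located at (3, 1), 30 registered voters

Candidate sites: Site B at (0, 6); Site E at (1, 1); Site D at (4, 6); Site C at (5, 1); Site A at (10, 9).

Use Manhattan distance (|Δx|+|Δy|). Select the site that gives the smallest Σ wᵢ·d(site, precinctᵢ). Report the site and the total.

Site D, total 1011 blocks

Total weighted distance at each candidate:
  Site B (0, 6): total = 1683
  Site E (1, 1): total = 1645
  Site D (4, 6): total = 1011
  Site C (5, 1): total = 1033
  Site A (10, 9): total = 1526
Minimum is at Site D with total 1011 blocks.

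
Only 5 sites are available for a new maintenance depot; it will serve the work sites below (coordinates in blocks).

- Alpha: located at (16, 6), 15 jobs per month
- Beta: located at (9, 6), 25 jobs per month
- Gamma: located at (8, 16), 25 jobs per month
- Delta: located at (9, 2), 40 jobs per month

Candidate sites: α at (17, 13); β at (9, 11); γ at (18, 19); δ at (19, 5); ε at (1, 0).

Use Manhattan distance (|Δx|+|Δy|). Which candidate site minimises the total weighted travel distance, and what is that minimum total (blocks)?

Total weighted distance at each candidate:
  α (17, 13): total = 1555
  β (9, 11): total = 815
  γ (18, 19): total = 2140
  δ (19, 5): total = 1405
  ε (1, 0): total = 1640
Minimum is at β with total 815 blocks.

β, total 815 blocks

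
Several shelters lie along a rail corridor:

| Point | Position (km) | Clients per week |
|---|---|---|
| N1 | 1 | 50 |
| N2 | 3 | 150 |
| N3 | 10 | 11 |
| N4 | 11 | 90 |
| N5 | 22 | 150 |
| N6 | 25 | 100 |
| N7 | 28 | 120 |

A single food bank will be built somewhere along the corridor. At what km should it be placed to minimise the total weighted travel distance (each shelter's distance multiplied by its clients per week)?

For a sum of weighted absolute distances on a line, the optimum is the weighted median (not the mean). Total weight W = 671; half-weight = 335.5.
Sort by position and accumulate weight:
  km 1 (N1, w=50) → cum 50
  km 3 (N2, w=150) → cum 200
  km 10 (N3, w=11) → cum 211
  km 11 (N4, w=90) → cum 301
  km 22 (N5, w=150) → cum 451  ≥ 335.5 → median here
  km 25 (N6, w=100) → cum 551
  km 28 (N7, w=120) → cum 671
Optimal location: km 22.

x = 22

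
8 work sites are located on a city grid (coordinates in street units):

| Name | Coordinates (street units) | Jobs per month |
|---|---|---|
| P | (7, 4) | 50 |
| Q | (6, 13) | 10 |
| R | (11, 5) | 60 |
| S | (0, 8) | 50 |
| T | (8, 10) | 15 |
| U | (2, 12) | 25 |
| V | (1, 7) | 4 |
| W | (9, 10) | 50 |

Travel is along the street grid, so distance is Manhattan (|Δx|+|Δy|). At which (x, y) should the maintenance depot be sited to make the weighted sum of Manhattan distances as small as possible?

(7, 8)

Manhattan distance separates: Σwᵢ(|x−xᵢ|+|y−yᵢ|) = Σwᵢ|x−xᵢ| + Σwᵢ|y−yᵢ|, so x and y are optimised independently as 1-D weighted medians.
Total weight W = 264; half = 132.
x-coordinate, sorted with cumulative weight:
  x=0 (S, w=50) cum 50
  x=1 (V, w=4) cum 54
  x=2 (U, w=25) cum 79
  x=6 (Q, w=10) cum 89
  x=7 (P, w=50) cum 139  ← median
  x=8 (T, w=15) cum 154
  x=9 (W, w=50) cum 204
  x=11 (R, w=60) cum 264
⇒ x* = 7
y-coordinate, sorted with cumulative weight:
  y=4 (P, w=50) cum 50
  y=5 (R, w=60) cum 110
  y=7 (V, w=4) cum 114
  y=8 (S, w=50) cum 164  ← median
  y=10 (T, w=15) cum 179
  y=10 (W, w=50) cum 229
  y=12 (U, w=25) cum 254
  y=13 (Q, w=10) cum 264
⇒ y* = 8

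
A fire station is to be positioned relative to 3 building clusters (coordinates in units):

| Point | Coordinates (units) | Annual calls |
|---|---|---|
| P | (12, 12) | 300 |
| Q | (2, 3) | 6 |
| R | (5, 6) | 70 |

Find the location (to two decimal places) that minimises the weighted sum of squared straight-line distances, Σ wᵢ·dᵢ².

(10.54, 10.74)

The minimiser of Σwᵢ‖p−pᵢ‖² is the weighted centroid p* = (Σwᵢpᵢ)/(Σwᵢ).
Σwᵢ = 376.
Σwᵢxᵢ = 300·12 + 6·2 + 70·5 = 3962.
Σwᵢyᵢ = 300·12 + 6·3 + 70·6 = 4038.
x* = 3962/376 = 10.54, y* = 4038/376 = 10.74.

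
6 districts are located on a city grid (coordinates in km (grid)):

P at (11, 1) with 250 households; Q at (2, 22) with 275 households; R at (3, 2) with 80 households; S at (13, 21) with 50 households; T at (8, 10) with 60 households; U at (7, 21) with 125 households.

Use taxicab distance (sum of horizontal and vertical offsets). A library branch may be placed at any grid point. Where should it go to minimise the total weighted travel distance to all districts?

(7, 21)

Manhattan distance separates: Σwᵢ(|x−xᵢ|+|y−yᵢ|) = Σwᵢ|x−xᵢ| + Σwᵢ|y−yᵢ|, so x and y are optimised independently as 1-D weighted medians.
Total weight W = 840; half = 420.
x-coordinate, sorted with cumulative weight:
  x=2 (Q, w=275) cum 275
  x=3 (R, w=80) cum 355
  x=7 (U, w=125) cum 480  ← median
  x=8 (T, w=60) cum 540
  x=11 (P, w=250) cum 790
  x=13 (S, w=50) cum 840
⇒ x* = 7
y-coordinate, sorted with cumulative weight:
  y=1 (P, w=250) cum 250
  y=2 (R, w=80) cum 330
  y=10 (T, w=60) cum 390
  y=21 (S, w=50) cum 440  ← median
  y=21 (U, w=125) cum 565
  y=22 (Q, w=275) cum 840
⇒ y* = 21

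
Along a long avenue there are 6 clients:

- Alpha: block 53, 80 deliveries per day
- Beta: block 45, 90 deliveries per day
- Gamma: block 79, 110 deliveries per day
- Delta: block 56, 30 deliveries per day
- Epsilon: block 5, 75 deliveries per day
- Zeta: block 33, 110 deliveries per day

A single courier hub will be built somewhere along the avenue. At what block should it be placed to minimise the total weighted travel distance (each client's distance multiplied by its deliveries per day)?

For a sum of weighted absolute distances on a line, the optimum is the weighted median (not the mean). Total weight W = 495; half-weight = 247.5.
Sort by position and accumulate weight:
  block 5 (Epsilon, w=75) → cum 75
  block 33 (Zeta, w=110) → cum 185
  block 45 (Beta, w=90) → cum 275  ≥ 247.5 → median here
  block 53 (Alpha, w=80) → cum 355
  block 56 (Delta, w=30) → cum 385
  block 79 (Gamma, w=110) → cum 495
Optimal location: block 45.

x = 45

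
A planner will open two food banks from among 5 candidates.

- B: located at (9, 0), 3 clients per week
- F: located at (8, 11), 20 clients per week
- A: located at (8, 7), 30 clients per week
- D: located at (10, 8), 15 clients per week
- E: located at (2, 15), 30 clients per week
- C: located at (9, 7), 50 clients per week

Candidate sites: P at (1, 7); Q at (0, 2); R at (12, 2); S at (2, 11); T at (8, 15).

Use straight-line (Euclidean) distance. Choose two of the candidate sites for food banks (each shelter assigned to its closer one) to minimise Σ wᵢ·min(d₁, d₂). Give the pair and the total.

{R, S}, total 829.3

Evaluate every pair (each demand assigned to the nearer of the two):
  {R, S}: total = 829.3
  {R, T}: total = 849.3
  {S, T}: total = 967.8
  {P, R}: total = 992.4
  {P, S}: total = 1010.1
  {P, T}: total = 1011.1
  {Q, S}: total = 1015.3
  {Q, T}: total = 1040.0
  {P, Q}: total = 1176.6
  {Q, R}: total = 1180.9
Best pair: {R, S} with total 829.3.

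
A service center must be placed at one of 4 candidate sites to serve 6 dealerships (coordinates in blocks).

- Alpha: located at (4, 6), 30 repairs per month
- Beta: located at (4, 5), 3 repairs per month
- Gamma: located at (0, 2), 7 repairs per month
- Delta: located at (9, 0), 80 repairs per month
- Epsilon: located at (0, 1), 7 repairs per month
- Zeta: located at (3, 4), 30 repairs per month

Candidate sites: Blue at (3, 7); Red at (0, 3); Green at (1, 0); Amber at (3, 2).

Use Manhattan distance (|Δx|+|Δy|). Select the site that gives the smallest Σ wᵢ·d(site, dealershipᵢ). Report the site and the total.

Amber, total 911 blocks

Total weighted distance at each candidate:
  Blue (3, 7): total = 1318
  Red (0, 3): total = 1329
  Green (1, 0): total = 1149
  Amber (3, 2): total = 911
Minimum is at Amber with total 911 blocks.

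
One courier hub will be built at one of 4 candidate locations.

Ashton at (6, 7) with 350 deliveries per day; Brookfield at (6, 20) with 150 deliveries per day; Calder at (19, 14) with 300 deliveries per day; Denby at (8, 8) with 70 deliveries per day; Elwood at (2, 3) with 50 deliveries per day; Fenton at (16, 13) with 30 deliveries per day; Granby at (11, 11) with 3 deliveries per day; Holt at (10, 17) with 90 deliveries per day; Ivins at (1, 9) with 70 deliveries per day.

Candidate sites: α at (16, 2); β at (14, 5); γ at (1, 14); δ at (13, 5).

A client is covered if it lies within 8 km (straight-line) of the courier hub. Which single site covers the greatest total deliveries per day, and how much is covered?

δ, covering 423

Coverage radius r = 8 km; a point is covered iff (Δx)²+(Δy)² ≤ 8² = 64.
  α (16, 2): covers {none} → 0
  β (14, 5): covers {Denby, Granby} → 73
  γ (1, 14): covers {Brookfield, Ivins} → 220
  δ (13, 5): covers {Ashton, Denby, Granby} → 423
Maximum coverage at δ: 423 deliveries per day.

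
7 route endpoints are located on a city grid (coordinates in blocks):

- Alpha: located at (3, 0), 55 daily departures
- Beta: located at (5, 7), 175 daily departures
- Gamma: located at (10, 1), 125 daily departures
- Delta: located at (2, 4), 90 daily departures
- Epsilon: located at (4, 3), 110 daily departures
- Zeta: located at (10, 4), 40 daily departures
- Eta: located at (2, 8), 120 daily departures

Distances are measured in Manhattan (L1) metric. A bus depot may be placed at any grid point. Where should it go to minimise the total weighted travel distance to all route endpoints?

Manhattan distance separates: Σwᵢ(|x−xᵢ|+|y−yᵢ|) = Σwᵢ|x−xᵢ| + Σwᵢ|y−yᵢ|, so x and y are optimised independently as 1-D weighted medians.
Total weight W = 715; half = 357.5.
x-coordinate, sorted with cumulative weight:
  x=2 (Delta, w=90) cum 90
  x=2 (Eta, w=120) cum 210
  x=3 (Alpha, w=55) cum 265
  x=4 (Epsilon, w=110) cum 375  ← median
  x=5 (Beta, w=175) cum 550
  x=10 (Gamma, w=125) cum 675
  x=10 (Zeta, w=40) cum 715
⇒ x* = 4
y-coordinate, sorted with cumulative weight:
  y=0 (Alpha, w=55) cum 55
  y=1 (Gamma, w=125) cum 180
  y=3 (Epsilon, w=110) cum 290
  y=4 (Delta, w=90) cum 380  ← median
  y=4 (Zeta, w=40) cum 420
  y=7 (Beta, w=175) cum 595
  y=8 (Eta, w=120) cum 715
⇒ y* = 4

(4, 4)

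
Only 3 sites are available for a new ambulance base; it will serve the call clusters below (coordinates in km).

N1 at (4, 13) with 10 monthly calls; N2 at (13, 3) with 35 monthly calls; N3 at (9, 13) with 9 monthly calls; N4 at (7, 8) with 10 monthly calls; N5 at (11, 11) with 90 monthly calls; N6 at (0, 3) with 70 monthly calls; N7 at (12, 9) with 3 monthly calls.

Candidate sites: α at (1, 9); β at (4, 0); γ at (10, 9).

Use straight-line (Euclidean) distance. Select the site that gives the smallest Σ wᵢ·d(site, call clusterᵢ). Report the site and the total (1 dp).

γ, total 1399.2 km

Total weighted distance at each candidate:
  α (1, 9): total = 2037.5
  β (4, 0): total = 2232.4
  γ (10, 9): total = 1399.2
Minimum is at γ with total 1399.2 km.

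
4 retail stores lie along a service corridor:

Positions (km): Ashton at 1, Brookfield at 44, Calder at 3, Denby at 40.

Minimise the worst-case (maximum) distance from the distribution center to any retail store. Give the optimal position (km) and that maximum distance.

location 22.5, max distance 21.5

The 1-center on a line is the midpoint of the two extreme points: leftmost at 1, rightmost at 44.
Optimal location = (1 + 44)/2 = 22.5; maximum distance = (44 − 1)/2 = 21.5.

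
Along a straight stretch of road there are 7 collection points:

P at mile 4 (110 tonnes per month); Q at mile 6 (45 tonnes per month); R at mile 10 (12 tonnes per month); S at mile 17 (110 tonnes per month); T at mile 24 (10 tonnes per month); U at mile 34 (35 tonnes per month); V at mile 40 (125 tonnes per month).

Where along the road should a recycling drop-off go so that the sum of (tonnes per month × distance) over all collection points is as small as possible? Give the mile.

x = 17

For a sum of weighted absolute distances on a line, the optimum is the weighted median (not the mean). Total weight W = 447; half-weight = 223.5.
Sort by position and accumulate weight:
  mile 4 (P, w=110) → cum 110
  mile 6 (Q, w=45) → cum 155
  mile 10 (R, w=12) → cum 167
  mile 17 (S, w=110) → cum 277  ≥ 223.5 → median here
  mile 24 (T, w=10) → cum 287
  mile 34 (U, w=35) → cum 322
  mile 40 (V, w=125) → cum 447
Optimal location: mile 17.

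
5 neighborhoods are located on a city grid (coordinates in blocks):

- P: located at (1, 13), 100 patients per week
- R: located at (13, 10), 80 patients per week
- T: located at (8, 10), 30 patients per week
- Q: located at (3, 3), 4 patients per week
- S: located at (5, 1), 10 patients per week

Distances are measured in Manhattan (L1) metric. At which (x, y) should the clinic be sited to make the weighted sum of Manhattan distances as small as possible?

(5, 10)

Manhattan distance separates: Σwᵢ(|x−xᵢ|+|y−yᵢ|) = Σwᵢ|x−xᵢ| + Σwᵢ|y−yᵢ|, so x and y are optimised independently as 1-D weighted medians.
Total weight W = 224; half = 112.
x-coordinate, sorted with cumulative weight:
  x=1 (P, w=100) cum 100
  x=3 (Q, w=4) cum 104
  x=5 (S, w=10) cum 114  ← median
  x=8 (T, w=30) cum 144
  x=13 (R, w=80) cum 224
⇒ x* = 5
y-coordinate, sorted with cumulative weight:
  y=1 (S, w=10) cum 10
  y=3 (Q, w=4) cum 14
  y=10 (R, w=80) cum 94
  y=10 (T, w=30) cum 124  ← median
  y=13 (P, w=100) cum 224
⇒ y* = 10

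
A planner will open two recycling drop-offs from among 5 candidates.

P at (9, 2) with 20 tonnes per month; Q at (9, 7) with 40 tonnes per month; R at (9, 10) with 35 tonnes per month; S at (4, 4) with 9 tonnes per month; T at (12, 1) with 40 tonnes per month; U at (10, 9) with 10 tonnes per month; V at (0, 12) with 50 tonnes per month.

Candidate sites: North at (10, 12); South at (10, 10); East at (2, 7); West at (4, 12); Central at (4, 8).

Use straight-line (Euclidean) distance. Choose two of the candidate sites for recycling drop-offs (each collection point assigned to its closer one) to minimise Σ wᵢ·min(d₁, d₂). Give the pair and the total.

{South, West}, total 973.5

Evaluate every pair (each demand assigned to the nearer of the two):
  {South, West}: total = 973.5
  {South, East}: total = 1003.2
  {South, Central}: total = 1015.3
  {North, Central}: total = 1212.5
  {North, West}: total = 1232.4
  {North, East}: total = 1233.2
  {West, Central}: total = 1270.7
  {North, South}: total = 1277.9
  {East, Central}: total = 1336.4
  {East, West}: total = 1406.5
Best pair: {South, West} with total 973.5.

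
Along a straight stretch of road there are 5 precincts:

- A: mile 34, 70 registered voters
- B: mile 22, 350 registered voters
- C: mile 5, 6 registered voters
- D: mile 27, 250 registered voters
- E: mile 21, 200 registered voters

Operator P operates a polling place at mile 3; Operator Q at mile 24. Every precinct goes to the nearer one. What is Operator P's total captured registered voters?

The indifferent point is the midpoint (3+24)/2 = 13.5; precincts left of it (closer to Operator P at 3) go to Operator P, those right go to Operator Q.
  C at 5 (w=6) → Operator P
  E at 21 (w=200) → Operator Q
  B at 22 (w=350) → Operator Q
  D at 27 (w=250) → Operator Q
  A at 34 (w=70) → Operator Q
Operator P captures 6; Operator Q captures 870.

6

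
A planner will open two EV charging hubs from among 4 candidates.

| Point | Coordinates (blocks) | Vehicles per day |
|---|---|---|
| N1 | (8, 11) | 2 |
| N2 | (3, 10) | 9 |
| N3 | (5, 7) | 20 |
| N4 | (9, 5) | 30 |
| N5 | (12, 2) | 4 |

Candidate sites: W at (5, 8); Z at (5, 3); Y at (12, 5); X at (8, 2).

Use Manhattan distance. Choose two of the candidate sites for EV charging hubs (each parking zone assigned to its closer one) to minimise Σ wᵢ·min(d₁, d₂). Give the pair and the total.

{W, Y}, total 170

Evaluate every pair (each demand assigned to the nearer of the two):
  {W, Y}: total = 170
  {W, X}: total = 204
  {W, Z}: total = 280
  {Z, Y}: total = 283
  {Z, X}: total = 315
  {Y, X}: total = 397
Best pair: {W, Y} with total 170.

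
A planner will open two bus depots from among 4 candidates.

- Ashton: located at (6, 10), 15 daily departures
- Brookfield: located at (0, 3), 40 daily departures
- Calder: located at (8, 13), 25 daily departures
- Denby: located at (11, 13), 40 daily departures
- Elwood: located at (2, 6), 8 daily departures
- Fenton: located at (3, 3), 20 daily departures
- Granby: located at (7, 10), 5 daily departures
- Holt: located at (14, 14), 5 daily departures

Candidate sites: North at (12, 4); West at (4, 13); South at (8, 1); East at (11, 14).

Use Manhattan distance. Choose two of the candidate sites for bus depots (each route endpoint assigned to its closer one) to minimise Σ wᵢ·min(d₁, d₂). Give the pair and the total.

{South, East}, total 958

Evaluate every pair (each demand assigned to the nearer of the two):
  {South, East}: total = 958
  {West, East}: total = 1112
  {North, East}: total = 1146
  {West, South}: total = 1152
  {North, West}: total = 1332
  {North, South}: total = 1603
Best pair: {South, East} with total 958.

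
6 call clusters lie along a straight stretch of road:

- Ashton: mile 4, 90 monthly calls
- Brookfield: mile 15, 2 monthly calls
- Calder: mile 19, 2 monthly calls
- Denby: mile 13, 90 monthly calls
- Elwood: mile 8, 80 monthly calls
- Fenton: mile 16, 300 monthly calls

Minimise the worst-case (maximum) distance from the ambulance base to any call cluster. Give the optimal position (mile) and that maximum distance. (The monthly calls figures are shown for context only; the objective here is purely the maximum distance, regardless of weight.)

location 11.5, max distance 7.5

The 1-center on a line is the midpoint of the two extreme points: leftmost at 4, rightmost at 19.
Optimal location = (4 + 19)/2 = 11.5; maximum distance = (19 − 4)/2 = 7.5.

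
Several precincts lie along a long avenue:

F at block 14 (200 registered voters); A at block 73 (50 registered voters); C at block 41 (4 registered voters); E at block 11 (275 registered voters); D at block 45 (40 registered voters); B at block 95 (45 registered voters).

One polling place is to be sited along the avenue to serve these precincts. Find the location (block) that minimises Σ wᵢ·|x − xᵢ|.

x = 14

For a sum of weighted absolute distances on a line, the optimum is the weighted median (not the mean). Total weight W = 614; half-weight = 307.
Sort by position and accumulate weight:
  block 11 (E, w=275) → cum 275
  block 14 (F, w=200) → cum 475  ≥ 307 → median here
  block 41 (C, w=4) → cum 479
  block 45 (D, w=40) → cum 519
  block 73 (A, w=50) → cum 569
  block 95 (B, w=45) → cum 614
Optimal location: block 14.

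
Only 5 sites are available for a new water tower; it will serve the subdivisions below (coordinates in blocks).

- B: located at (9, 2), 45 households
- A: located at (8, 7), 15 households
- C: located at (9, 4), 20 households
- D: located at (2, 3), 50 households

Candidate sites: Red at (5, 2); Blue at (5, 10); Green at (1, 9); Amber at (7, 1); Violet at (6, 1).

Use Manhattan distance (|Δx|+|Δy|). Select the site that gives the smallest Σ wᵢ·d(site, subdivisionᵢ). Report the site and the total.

Red, total 620 blocks

Total weighted distance at each candidate:
  Red (5, 2): total = 620
  Blue (5, 10): total = 1330
  Green (1, 9): total = 1420
  Amber (7, 1): total = 690
  Violet (6, 1): total = 720
Minimum is at Red with total 620 blocks.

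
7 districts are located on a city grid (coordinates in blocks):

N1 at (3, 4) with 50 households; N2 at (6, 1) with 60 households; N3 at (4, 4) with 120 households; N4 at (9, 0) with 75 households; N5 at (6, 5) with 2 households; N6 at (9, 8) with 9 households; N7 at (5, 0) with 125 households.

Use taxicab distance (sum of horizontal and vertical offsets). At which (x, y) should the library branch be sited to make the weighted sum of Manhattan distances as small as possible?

Manhattan distance separates: Σwᵢ(|x−xᵢ|+|y−yᵢ|) = Σwᵢ|x−xᵢ| + Σwᵢ|y−yᵢ|, so x and y are optimised independently as 1-D weighted medians.
Total weight W = 441; half = 220.5.
x-coordinate, sorted with cumulative weight:
  x=3 (N1, w=50) cum 50
  x=4 (N3, w=120) cum 170
  x=5 (N7, w=125) cum 295  ← median
  x=6 (N2, w=60) cum 355
  x=6 (N5, w=2) cum 357
  x=9 (N4, w=75) cum 432
  x=9 (N6, w=9) cum 441
⇒ x* = 5
y-coordinate, sorted with cumulative weight:
  y=0 (N4, w=75) cum 75
  y=0 (N7, w=125) cum 200
  y=1 (N2, w=60) cum 260  ← median
  y=4 (N1, w=50) cum 310
  y=4 (N3, w=120) cum 430
  y=5 (N5, w=2) cum 432
  y=8 (N6, w=9) cum 441
⇒ y* = 1

(5, 1)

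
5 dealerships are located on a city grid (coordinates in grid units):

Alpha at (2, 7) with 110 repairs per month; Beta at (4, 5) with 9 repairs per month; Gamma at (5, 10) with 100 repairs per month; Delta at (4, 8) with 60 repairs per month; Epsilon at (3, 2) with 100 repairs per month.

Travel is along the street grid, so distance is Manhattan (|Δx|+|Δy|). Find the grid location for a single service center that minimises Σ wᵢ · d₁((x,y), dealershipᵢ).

(3, 7)

Manhattan distance separates: Σwᵢ(|x−xᵢ|+|y−yᵢ|) = Σwᵢ|x−xᵢ| + Σwᵢ|y−yᵢ|, so x and y are optimised independently as 1-D weighted medians.
Total weight W = 379; half = 189.5.
x-coordinate, sorted with cumulative weight:
  x=2 (Alpha, w=110) cum 110
  x=3 (Epsilon, w=100) cum 210  ← median
  x=4 (Beta, w=9) cum 219
  x=4 (Delta, w=60) cum 279
  x=5 (Gamma, w=100) cum 379
⇒ x* = 3
y-coordinate, sorted with cumulative weight:
  y=2 (Epsilon, w=100) cum 100
  y=5 (Beta, w=9) cum 109
  y=7 (Alpha, w=110) cum 219  ← median
  y=8 (Delta, w=60) cum 279
  y=10 (Gamma, w=100) cum 379
⇒ y* = 7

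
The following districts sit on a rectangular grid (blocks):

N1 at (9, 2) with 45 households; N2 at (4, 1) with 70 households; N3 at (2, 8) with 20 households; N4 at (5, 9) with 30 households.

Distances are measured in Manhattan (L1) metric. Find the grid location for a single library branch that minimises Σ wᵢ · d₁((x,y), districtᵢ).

Manhattan distance separates: Σwᵢ(|x−xᵢ|+|y−yᵢ|) = Σwᵢ|x−xᵢ| + Σwᵢ|y−yᵢ|, so x and y are optimised independently as 1-D weighted medians.
Total weight W = 165; half = 82.5.
x-coordinate, sorted with cumulative weight:
  x=2 (N3, w=20) cum 20
  x=4 (N2, w=70) cum 90  ← median
  x=5 (N4, w=30) cum 120
  x=9 (N1, w=45) cum 165
⇒ x* = 4
y-coordinate, sorted with cumulative weight:
  y=1 (N2, w=70) cum 70
  y=2 (N1, w=45) cum 115  ← median
  y=8 (N3, w=20) cum 135
  y=9 (N4, w=30) cum 165
⇒ y* = 2

(4, 2)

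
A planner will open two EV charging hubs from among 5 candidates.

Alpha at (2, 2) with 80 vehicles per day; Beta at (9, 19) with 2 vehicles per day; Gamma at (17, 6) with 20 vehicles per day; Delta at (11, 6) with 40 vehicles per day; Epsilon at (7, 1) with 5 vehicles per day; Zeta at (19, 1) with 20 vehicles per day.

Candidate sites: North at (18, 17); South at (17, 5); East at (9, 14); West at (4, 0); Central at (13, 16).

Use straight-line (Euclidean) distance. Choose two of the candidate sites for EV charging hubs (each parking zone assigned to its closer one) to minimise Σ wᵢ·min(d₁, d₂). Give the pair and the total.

{South, West}, total 627.1

Evaluate every pair (each demand assigned to the nearer of the two):
  {South, West}: total = 627.1
  {East, West}: total = 1108.9
  {West, Central}: total = 1136.9
  {North, West}: total = 1150.9
  {South, East}: total = 1528.0
  {South, Central}: total = 1640.4
  {North, South}: total = 1648.8
  {East, Central}: total = 2055.5
  {North, East}: total = 2058.5
  {North, Central}: total = 2459.1
Best pair: {South, West} with total 627.1.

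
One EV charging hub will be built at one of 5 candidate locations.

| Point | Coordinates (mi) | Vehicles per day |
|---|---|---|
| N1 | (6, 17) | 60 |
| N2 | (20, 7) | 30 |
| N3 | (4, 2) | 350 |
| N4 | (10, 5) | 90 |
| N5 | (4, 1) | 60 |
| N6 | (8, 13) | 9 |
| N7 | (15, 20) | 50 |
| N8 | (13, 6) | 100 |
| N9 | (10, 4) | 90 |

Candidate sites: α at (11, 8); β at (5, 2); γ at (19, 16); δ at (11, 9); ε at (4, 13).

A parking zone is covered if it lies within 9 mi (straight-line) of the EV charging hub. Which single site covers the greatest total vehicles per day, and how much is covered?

Coverage radius r = 9 mi; a point is covered iff (Δx)²+(Δy)² ≤ 9² = 81.
  α (11, 8): covers {N4, N6, N8, N9} → 289
  β (5, 2): covers {N3, N4, N5, N8, N9} → 690
  γ (19, 16): covers {N7} → 50
  δ (11, 9): covers {N4, N6, N8, N9} → 289
  ε (4, 13): covers {N1, N6} → 69
Maximum coverage at β: 690 vehicles per day.

β, covering 690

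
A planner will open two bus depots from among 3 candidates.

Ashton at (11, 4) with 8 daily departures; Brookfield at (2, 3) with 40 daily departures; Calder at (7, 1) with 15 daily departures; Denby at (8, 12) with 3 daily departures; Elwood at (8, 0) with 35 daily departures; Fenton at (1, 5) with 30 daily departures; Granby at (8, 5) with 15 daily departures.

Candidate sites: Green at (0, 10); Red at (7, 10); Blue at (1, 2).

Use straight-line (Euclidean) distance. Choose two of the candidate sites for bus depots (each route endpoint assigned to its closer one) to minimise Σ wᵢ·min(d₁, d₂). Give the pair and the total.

Evaluate every pair (each demand assigned to the nearer of the two):
  {Red, Blue}: total = 633.5
  {Green, Blue}: total = 713.2
  {Green, Red}: total = 1071.8
Best pair: {Red, Blue} with total 633.5.

{Red, Blue}, total 633.5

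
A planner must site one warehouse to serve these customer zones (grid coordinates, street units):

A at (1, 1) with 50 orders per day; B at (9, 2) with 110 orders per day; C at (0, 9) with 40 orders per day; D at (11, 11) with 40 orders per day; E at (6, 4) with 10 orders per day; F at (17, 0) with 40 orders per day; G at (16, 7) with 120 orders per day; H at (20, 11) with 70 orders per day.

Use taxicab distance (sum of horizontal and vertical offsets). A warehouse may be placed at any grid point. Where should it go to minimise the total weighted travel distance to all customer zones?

Manhattan distance separates: Σwᵢ(|x−xᵢ|+|y−yᵢ|) = Σwᵢ|x−xᵢ| + Σwᵢ|y−yᵢ|, so x and y are optimised independently as 1-D weighted medians.
Total weight W = 480; half = 240.
x-coordinate, sorted with cumulative weight:
  x=0 (C, w=40) cum 40
  x=1 (A, w=50) cum 90
  x=6 (E, w=10) cum 100
  x=9 (B, w=110) cum 210
  x=11 (D, w=40) cum 250  ← median
  x=16 (G, w=120) cum 370
  x=17 (F, w=40) cum 410
  x=20 (H, w=70) cum 480
⇒ x* = 11
y-coordinate, sorted with cumulative weight:
  y=0 (F, w=40) cum 40
  y=1 (A, w=50) cum 90
  y=2 (B, w=110) cum 200
  y=4 (E, w=10) cum 210
  y=7 (G, w=120) cum 330  ← median
  y=9 (C, w=40) cum 370
  y=11 (D, w=40) cum 410
  y=11 (H, w=70) cum 480
⇒ y* = 7

(11, 7)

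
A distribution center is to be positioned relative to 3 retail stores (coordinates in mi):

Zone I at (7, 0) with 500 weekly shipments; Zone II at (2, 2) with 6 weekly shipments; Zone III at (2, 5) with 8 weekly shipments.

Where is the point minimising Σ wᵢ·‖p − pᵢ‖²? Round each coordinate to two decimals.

The minimiser of Σwᵢ‖p−pᵢ‖² is the weighted centroid p* = (Σwᵢpᵢ)/(Σwᵢ).
Σwᵢ = 514.
Σwᵢxᵢ = 500·7 + 6·2 + 8·2 = 3528.
Σwᵢyᵢ = 500·0 + 6·2 + 8·5 = 52.
x* = 3528/514 = 6.86, y* = 52/514 = 0.10.

(6.86, 0.10)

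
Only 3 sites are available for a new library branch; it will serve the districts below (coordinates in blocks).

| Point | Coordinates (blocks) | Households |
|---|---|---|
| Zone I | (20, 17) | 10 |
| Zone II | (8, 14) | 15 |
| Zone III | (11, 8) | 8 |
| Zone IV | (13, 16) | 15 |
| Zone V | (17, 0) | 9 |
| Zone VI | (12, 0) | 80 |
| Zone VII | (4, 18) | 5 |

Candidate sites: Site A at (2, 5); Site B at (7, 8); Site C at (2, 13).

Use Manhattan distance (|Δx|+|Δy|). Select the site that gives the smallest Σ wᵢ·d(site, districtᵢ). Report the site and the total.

Site B, total 1834 blocks

Total weighted distance at each candidate:
  Site A (2, 5): total = 2406
  Site B (7, 8): total = 1834
  Site C (2, 13): total = 2774
Minimum is at Site B with total 1834 blocks.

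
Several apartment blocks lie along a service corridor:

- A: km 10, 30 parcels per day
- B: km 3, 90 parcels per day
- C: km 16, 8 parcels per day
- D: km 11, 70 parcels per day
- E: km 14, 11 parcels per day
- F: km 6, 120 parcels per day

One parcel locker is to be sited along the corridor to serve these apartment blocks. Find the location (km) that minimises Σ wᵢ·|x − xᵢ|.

x = 6

For a sum of weighted absolute distances on a line, the optimum is the weighted median (not the mean). Total weight W = 329; half-weight = 164.5.
Sort by position and accumulate weight:
  km 3 (B, w=90) → cum 90
  km 6 (F, w=120) → cum 210  ≥ 164.5 → median here
  km 10 (A, w=30) → cum 240
  km 11 (D, w=70) → cum 310
  km 14 (E, w=11) → cum 321
  km 16 (C, w=8) → cum 329
Optimal location: km 6.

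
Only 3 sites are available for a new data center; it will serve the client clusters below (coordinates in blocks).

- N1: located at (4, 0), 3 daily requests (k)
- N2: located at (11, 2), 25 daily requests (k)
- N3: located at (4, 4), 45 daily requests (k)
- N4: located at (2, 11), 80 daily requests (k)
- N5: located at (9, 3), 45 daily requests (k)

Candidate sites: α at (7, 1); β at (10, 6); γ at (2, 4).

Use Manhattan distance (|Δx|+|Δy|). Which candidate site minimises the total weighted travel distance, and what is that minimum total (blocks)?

γ, total 1303 blocks

Total weighted distance at each candidate:
  α (7, 1): total = 1787
  β (10, 6): total = 1741
  γ (2, 4): total = 1303
Minimum is at γ with total 1303 blocks.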